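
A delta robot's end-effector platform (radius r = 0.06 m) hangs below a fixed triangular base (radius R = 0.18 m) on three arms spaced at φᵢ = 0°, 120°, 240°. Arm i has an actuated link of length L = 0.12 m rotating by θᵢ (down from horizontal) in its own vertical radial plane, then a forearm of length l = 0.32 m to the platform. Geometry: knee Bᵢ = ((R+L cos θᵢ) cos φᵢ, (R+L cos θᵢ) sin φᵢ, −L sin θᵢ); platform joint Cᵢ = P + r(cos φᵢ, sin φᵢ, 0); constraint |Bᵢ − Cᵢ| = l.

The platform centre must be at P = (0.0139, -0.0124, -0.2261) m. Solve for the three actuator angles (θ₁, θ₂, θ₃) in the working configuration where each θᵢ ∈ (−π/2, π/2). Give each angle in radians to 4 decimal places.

θ₁ = -0.0001, θ₂ = 0.2616, θ₃ = 0.0875

φ1=0.0° → target in arm frame (0.0139, -0.0124)
  e−x'=0.1061;  (l²−L²−(e−x')²−y'²−z²)/2L = 0.1061
  γ=atan2(-0.2261,0.1061)=-1.1320;  ψ=arccos(0.4249)=1.1320;  θ1=γ+ψ≈-0.0001
φ2=120.0° → target in arm frame (-0.0177, -0.0058)
  A=0.1377, B=-0.2261, C=(l²−L²−A²−y'²−z²)/(2L)=0.0745
  γ=atan2(-0.2261,0.1377)=-1.0238;  ψ=arccos(0.2815)=1.2854;  θ2=γ+ψ≈0.2616
φ3=240.0° → target in arm frame (0.0038, 0.0182)
  A=0.1162, B=-0.2261, C=(l²−L²−A²−y'²−z²)/(2L)=0.0960
  θ3 = atan2(B,A) + arccos(C/0.2542) = 0.0875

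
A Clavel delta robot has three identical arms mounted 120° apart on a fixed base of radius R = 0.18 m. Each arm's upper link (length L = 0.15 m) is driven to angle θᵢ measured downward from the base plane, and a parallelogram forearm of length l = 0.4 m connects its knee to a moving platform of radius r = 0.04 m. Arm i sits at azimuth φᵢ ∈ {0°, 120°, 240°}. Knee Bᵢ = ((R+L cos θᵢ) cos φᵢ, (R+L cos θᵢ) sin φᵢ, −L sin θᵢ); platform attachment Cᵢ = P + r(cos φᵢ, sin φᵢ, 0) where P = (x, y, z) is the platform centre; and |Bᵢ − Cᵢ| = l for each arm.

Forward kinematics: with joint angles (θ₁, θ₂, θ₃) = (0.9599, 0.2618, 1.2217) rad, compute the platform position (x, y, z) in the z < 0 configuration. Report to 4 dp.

(-0.0284, 0.1285, -0.4035)

arm 1 at φ=0.0°: (R−r)+L cos θ1 = 0.2260;  centre 1 = (0.2260, 0.0000, -0.1229)
centre 2 = (0.2849·cos120.0°, 0.2849·sin120.0°, -0.0388) = (-0.1424, 0.2467, -0.0388)
centre 3 = (0.1913·cos240.0°, 0.1913·sin240.0°, -0.1410) = (-0.0957, -0.1657, -0.1410)
eliminate P² terms by subtracting sphere 1 from 2 and 3
plane₁₂: -0.7370x+0.4934y+0.1681z = 0.0165
det = 0.5617;  x = -0.0012+0.0674z,  y = 0.0316+-0.2400z
sphere 1 gives Az²+Bz+C=0 with A=1.0621, B=0.1999, C=-0.0923;  B²−4AC=0.4320;  roots -0.4035, 0.2153;  negative root z = -0.4035
x = -0.0284, y = 0.1285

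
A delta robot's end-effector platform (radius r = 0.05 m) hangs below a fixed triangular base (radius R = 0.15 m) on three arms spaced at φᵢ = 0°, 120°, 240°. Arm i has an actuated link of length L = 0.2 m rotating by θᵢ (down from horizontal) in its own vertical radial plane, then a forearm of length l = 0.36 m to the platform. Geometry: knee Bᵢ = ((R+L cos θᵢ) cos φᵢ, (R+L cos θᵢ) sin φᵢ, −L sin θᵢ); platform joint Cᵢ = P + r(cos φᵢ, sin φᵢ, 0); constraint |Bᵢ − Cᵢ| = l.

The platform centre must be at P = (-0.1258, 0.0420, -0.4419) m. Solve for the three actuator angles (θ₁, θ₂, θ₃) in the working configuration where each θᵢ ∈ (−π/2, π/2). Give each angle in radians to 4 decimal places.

θ₁ = 1.3966, θ₂ = 0.6982, θ₃ = 0.9601

φ1=0.0° → target in arm frame (-0.1258, 0.0420)
  A=0.2258, B=-0.4419, C=(l²−L²−A²−y'²−z²)/(2L)=-0.3961
  √(A²+B²)=0.4962;  θ1 = -1.0984+2.4950 ≈ 1.3966
arm 2 (φ=120.0°): x'=0.0993, y'=0.0879
  A=0.0007, B=-0.4419, C=(l²−L²−A²−y'²−z²)/(2L)=-0.2835
  θ2 = atan2(B,A) + arccos(C/0.4419) = 0.6982
arm 3 (φ=240.0°): x'=0.0265, y'=-0.1299
  A cos θ + B sin θ = C:  0.0735·cos θ + -0.4419·sin θ = -0.3199
  θ3 = atan2(B,A) + arccos(C/0.4480) = 0.9601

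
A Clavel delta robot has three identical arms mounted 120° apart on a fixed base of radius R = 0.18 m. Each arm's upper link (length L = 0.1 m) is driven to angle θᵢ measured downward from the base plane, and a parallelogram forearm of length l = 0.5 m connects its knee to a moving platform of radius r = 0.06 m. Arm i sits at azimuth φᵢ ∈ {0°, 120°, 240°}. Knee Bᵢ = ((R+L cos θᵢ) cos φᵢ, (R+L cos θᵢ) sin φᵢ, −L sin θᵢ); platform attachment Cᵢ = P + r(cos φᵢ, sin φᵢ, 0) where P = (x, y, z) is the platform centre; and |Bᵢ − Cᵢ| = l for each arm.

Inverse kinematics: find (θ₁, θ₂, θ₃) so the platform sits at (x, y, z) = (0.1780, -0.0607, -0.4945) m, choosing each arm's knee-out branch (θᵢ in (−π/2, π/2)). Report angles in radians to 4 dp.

θ₁ = -0.0002, θ₂ = 1.3957, θ₃ = 0.9596

arm 1 (φ=0.0°): x'=0.1780, y'=-0.0607
  A=-0.0580, B=-0.4945, C=(l²−L²−A²−y'²−z²)/(2L)=-0.0579
  γ=atan2(-0.4945,-0.0580)=-1.6876;  ψ=arccos(-0.1163)=1.6873;  θ1=γ+ψ≈-0.0002
rotate P by −φ2: (-0.1416, -0.1238, -0.4945)
  A=0.2616, B=-0.4945, C=(l²−L²−A²−y'²−z²)/(2L)=-0.4414
  θ2 = atan2(B,A) + arccos(C/0.5594) = 1.3957
φ3=240.0° → target in arm frame (-0.0364, 0.1845)
  A cos θ + B sin θ = C:  0.1564·cos θ + -0.4945·sin θ = -0.3152
  γ=atan2(-0.4945,0.1564)=-1.2644;  ψ=arccos(-0.6078)=2.2240;  θ3=γ+ψ≈0.9596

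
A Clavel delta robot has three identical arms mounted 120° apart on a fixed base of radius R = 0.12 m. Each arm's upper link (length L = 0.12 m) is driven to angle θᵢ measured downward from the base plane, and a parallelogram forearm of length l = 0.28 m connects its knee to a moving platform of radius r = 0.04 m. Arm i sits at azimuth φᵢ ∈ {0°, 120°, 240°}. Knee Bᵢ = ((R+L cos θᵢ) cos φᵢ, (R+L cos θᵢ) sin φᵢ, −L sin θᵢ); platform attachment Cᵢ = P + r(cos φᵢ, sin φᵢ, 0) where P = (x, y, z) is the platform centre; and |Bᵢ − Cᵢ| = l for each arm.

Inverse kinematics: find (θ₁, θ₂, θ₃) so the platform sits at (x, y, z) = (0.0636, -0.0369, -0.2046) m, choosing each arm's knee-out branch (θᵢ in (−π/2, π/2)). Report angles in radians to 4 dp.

θ₁ = -0.3494, θ₂ = 0.6103, θ₃ = 0.1743

arm 1 (φ=0.0°): x'=0.0636, y'=-0.0369
  A cos θ + B sin θ = C:  0.0164·cos θ + -0.2046·sin θ = 0.0855
  γ=atan2(-0.2046,0.0164)=-1.4908;  ψ=arccos(0.4163)=1.1414;  θ1=γ+ψ≈-0.3494
rotate P by −φ2: (-0.0638, -0.0366, -0.2046)
  e−x'=0.1438;  (l²−L²−(e−x')²−y'²−z²)/2L = 0.0005
  γ=atan2(-0.2046,0.1438)=-0.9583;  ψ=arccos(0.0022)=1.5686;  θ2=γ+ψ≈0.6103
arm 3 (φ=240.0°): x'=0.0002, y'=0.0735
  A=0.0798, B=-0.2046, C=(l²−L²−A²−y'²−z²)/(2L)=0.0432
  θ3 = atan2(B,A) + arccos(C/0.2196) = 0.1743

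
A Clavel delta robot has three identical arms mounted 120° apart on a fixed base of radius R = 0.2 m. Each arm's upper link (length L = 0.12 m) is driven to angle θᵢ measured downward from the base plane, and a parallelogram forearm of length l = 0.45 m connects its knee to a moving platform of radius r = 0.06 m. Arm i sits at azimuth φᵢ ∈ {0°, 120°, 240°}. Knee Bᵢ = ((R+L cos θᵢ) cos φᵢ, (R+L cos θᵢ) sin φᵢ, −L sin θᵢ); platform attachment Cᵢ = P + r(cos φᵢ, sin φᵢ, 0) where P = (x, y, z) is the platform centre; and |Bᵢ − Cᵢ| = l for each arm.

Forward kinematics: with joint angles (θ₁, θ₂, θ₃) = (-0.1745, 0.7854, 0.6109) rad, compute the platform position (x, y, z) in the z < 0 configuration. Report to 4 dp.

(0.1163, -0.0228, -0.4056)

φ1=0.0°: virtual centre (0.2582, 0.0000, 0.0208), radius l
arm 2 at φ=120.0°: (R−r)+L cos θ2 = 0.2249;  S2 = (-0.1124, 0.1947, -0.0849)
S3 = (0.2383·cos240.0°, 0.2383·sin240.0°, -0.0688) = (-0.1191, -0.2064, -0.0688)
subtract pairs → two planes through P
linear system: -0.7412x+0.3895y = -0.0093−-0.2114z; -0.7547x+-0.4127y = -0.0056−-0.1793z
det = 0.5998;  x = 0.0100+-0.2619z,  y = -0.0049+0.0443z
into |P−S₁|² = l²: 1.0705z² + 0.0879z + -0.1405 = 0;  Δ = 0.6092;  z = -0.4056 or 0.3235 → z<0 root = -0.4056
x = 0.1163, y = -0.0228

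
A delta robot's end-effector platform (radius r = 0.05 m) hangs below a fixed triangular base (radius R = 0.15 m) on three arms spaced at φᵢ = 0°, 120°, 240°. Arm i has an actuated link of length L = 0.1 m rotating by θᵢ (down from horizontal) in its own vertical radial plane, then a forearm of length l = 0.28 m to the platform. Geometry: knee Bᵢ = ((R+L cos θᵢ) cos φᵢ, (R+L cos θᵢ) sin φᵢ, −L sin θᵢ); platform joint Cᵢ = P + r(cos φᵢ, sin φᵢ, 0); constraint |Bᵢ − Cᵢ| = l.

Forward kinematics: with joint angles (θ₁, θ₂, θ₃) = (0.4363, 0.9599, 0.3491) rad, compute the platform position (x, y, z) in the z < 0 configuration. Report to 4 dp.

arm 1 at φ=0.0°: e+L cos θ1 = 0.1906;  O1 = (0.1906, 0.0000, -0.0423)
arm 2 at φ=120.0°: e+L cos θ2 = 0.1574;  O2 = (-0.0787, 0.1363, -0.0819)
O3 = (0.1940·cos240.0°, 0.1940·sin240.0°, -0.0342) = (-0.0970, -0.1680, -0.0342)
|O₂|²−|O₁|² = -0.0067;  |O₃|²−|O₁|² = 0.0007
linear system: -0.5386x+0.2726y = -0.0067−-0.0793z; -0.5752x+-0.3360y = 0.0007−0.0161z
det = 0.3377;  x = 0.0061+-0.0659z,  y = -0.0124+0.1608z
quadratic in z: (1.0302)z²+(0.1049)z+(-0.0424)=0, √Δ=0.4310 → z ∈ {-0.2601, 0.1583}; z = -0.2601 (taking z<0)
x = 0.0232, y = -0.0542

(0.0232, -0.0542, -0.2601)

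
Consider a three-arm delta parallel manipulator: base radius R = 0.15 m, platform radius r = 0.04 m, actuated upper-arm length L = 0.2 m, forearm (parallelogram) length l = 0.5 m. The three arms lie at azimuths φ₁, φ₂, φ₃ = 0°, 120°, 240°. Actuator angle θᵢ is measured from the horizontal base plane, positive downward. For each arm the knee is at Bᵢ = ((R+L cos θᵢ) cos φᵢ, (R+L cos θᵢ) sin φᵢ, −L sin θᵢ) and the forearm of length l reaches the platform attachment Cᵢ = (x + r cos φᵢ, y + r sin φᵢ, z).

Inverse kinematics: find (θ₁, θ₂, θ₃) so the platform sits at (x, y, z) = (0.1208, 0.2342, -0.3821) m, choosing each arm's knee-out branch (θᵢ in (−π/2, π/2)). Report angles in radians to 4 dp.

θ₁ = -0.0874, θ₂ = -0.1747, θ₃ = 1.1346

rotate P by −φ1: (0.1208, 0.2342, -0.3821)
  A=-0.0108, B=-0.3821, C=(l²−L²−A²−y'²−z²)/(2L)=0.0226
  θ1 = atan2(B,A) + arccos(C/0.3823) = -0.0874
φ2=120.0° → target in arm frame (0.1424, -0.2217)
  A cos θ + B sin θ = C:  -0.0324·cos θ + -0.3821·sin θ = 0.0345
  √(A²+B²)=0.3835;  θ2 = -1.6554+1.4808 ≈ -0.1747
arm 3 (φ=240.0°): x'=-0.2632, y'=-0.0125
  e−x'=0.3732;  (l²−L²−(e−x')²−y'²−z²)/2L = -0.1886
  √(A²+B²)=0.5341;  θ3 = -0.7972+1.9317 ≈ 1.1346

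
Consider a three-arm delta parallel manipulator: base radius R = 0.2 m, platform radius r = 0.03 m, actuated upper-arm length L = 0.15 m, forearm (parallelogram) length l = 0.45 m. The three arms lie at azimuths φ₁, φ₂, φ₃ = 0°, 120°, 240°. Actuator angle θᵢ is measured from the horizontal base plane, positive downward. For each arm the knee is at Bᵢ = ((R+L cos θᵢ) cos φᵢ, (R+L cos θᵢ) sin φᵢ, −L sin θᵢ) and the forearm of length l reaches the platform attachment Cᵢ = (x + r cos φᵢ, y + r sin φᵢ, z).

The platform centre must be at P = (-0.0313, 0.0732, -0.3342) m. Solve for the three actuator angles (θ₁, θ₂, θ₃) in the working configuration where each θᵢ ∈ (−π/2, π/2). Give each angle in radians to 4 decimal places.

φ1=0.0° → target in arm frame (-0.0313, 0.0732)
  A=0.2013, B=-0.3342, C=(l²−L²−A²−y'²−z²)/(2L)=0.0748
  √(A²+B²)=0.3901;  θ1 = -1.0287+1.3780 ≈ 0.3493
rotate P by −φ2: (0.0790, -0.0095, -0.3342)
  e−x'=0.0910;  (l²−L²−(e−x')²−y'²−z²)/2L = 0.1998
  √(A²+B²)=0.3464;  θ2 = -1.3051+0.9558 ≈ -0.3492
rotate P by −φ3: (-0.0477, -0.0637, -0.3342)
  e−x'=0.2177;  (l²−L²−(e−x')²−y'²−z²)/2L = 0.0561
  γ=atan2(-0.3342,0.2177)=-0.9933;  ψ=arccos(0.1407)=1.4296;  θ3=γ+ψ≈0.4363

θ₁ = 0.3493, θ₂ = -0.3492, θ₃ = 0.4363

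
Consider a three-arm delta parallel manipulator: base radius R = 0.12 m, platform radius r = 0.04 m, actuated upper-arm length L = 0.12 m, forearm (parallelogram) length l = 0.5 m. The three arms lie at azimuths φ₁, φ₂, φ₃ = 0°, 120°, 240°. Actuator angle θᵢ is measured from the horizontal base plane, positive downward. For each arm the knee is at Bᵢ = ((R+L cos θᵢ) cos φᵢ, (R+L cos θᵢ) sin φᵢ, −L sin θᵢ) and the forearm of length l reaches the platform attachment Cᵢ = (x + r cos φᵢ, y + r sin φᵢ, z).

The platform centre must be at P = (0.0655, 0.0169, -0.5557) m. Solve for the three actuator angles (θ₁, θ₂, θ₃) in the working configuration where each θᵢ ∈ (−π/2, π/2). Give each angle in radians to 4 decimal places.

φ1=0.0° → target in arm frame (0.0655, 0.0169)
  A cos θ + B sin θ = C:  0.0145·cos θ + -0.5557·sin θ = -0.3071
  θ1 = atan2(B,A) + arccos(C/0.5559) = 0.6113
φ2=120.0° → target in arm frame (-0.0181, -0.0652)
  e−x'=0.0981;  (l²−L²−(e−x')²−y'²−z²)/2L = -0.3628
  γ=atan2(-0.5557,0.0981)=-1.3960;  ψ=arccos(-0.6430)=2.2692;  θ2=γ+ψ≈0.8731
rotate P by −φ3: (-0.0474, 0.0483, -0.5557)
  A cos θ + B sin θ = C:  0.1274·cos θ + -0.5557·sin θ = -0.3823
  θ3 = atan2(B,A) + arccos(C/0.5701) = 0.9604

θ₁ = 0.6113, θ₂ = 0.8731, θ₃ = 0.9604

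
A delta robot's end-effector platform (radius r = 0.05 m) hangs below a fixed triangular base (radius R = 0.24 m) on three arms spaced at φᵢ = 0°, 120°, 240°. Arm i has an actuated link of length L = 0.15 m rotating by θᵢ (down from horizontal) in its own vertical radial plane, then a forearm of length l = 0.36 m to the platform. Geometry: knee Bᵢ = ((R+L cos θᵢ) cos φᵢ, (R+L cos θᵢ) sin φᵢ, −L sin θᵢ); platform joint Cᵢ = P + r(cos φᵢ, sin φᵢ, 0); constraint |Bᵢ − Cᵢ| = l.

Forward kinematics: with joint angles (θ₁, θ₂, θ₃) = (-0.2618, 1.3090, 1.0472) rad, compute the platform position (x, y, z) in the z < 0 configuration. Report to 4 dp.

(0.1378, -0.0310, -0.2608)

φ1=0.0°: virtual centre (0.3349, 0.0000, 0.0388), radius l
arm 2 at φ=120.0°: (R−r)+L cos θ2 = 0.2288;  centre 2 = (-0.1144, 0.1982, -0.1449)
φ3=240.0°: virtual centre (-0.1325, -0.2295, -0.1299), radius l
eliminate P² terms by subtracting sphere 1 from 2 and 3
plane₁₂: -0.8986x+0.3963y+-0.3674z = -0.0403
det = 0.7829;  x = 0.0371+-0.3862z,  y = -0.0176+0.0514z
quadratic in z: (1.1518)z²+(0.1506)z+(-0.0391)=0, √Δ=0.4503 → z ∈ {-0.2608, 0.1301}; z = -0.2608 (taking z<0)
x = 0.1378, y = -0.0310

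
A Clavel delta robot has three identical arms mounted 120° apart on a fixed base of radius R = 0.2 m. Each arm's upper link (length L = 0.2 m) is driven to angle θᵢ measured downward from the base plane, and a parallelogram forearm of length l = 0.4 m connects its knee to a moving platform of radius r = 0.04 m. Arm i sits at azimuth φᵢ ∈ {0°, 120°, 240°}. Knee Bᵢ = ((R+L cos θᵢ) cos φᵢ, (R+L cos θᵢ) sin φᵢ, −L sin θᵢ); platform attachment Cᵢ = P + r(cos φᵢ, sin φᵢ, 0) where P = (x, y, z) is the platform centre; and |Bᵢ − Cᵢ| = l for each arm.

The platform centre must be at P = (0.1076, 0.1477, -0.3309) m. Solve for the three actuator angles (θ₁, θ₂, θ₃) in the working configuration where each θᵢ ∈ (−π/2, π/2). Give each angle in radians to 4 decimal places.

θ₁ = 0.2621, θ₂ = 0.4361, θ₃ = 1.3964

arm 1 (φ=0.0°): x'=0.1076, y'=0.1477
  e−x'=0.0524;  (l²−L²−(e−x')²−y'²−z²)/2L = -0.0351
  θ1 = atan2(B,A) + arccos(C/0.3350) = 0.2621
rotate P by −φ2: (0.0741, -0.1670, -0.3309)
  A cos θ + B sin θ = C:  0.0859·cos θ + -0.3309·sin θ = -0.0619
  θ2 = atan2(B,A) + arccos(C/0.3419) = 0.4361
φ3=240.0° → target in arm frame (-0.1817, 0.0193)
  A=0.3417, B=-0.3309, C=(l²−L²−A²−y'²−z²)/(2L)=-0.2666
  θ3 = atan2(B,A) + arccos(C/0.4757) = 1.3964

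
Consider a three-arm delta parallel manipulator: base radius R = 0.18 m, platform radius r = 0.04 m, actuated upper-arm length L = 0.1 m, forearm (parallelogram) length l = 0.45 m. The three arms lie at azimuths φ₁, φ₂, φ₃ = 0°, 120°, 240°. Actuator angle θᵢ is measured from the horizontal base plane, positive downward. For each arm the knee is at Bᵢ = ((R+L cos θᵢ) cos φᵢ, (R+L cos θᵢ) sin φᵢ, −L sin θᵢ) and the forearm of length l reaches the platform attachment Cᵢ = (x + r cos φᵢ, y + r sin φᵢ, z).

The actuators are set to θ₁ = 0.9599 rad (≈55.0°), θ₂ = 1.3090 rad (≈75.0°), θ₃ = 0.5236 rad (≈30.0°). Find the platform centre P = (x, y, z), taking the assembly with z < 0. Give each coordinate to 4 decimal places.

centre 1 = (0.1974·cos0.0°, 0.1974·sin0.0°, -0.0819) = (0.1974, 0.0000, -0.0819)
centre 2 = (0.1659·cos120.0°, 0.1659·sin120.0°, -0.0966) = (-0.0829, 0.1437, -0.0966)
arm 3 at φ=240.0°: (R−r)+L cos θ3 = 0.2266;  centre 3 = (-0.1133, -0.1962, -0.0500)
subtract pairs → two planes through P
[-0.5606 0.2873 -0.0294]·P = -0.0088;  [-0.6213 -0.3925 0.0638]·P = 0.0082
det = 0.3985;  x = 0.0028+0.0171z,  y = -0.0253+0.1355z
into |P−centre ₁|² = l²: 1.0187z² + 0.1503z + -0.1573 = 0;  Δ = 0.6635;  z = -0.4736 or 0.3260 → z<0 root = -0.4736
x = -0.0053, y = -0.0895

(-0.0053, -0.0895, -0.4736)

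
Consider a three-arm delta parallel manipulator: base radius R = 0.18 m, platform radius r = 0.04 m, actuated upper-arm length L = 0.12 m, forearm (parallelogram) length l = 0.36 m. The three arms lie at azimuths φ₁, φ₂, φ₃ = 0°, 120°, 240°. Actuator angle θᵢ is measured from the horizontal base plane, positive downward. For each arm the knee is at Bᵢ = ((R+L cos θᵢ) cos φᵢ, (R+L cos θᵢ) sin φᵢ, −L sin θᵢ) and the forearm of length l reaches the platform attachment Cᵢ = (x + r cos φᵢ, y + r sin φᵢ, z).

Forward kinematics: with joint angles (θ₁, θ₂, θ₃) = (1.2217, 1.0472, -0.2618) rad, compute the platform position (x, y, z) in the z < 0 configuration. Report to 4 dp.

centre 1 = (0.1810·cos0.0°, 0.1810·sin0.0°, -0.1128) = (0.1810, 0.0000, -0.1128)
arm 2 at φ=120.0°: (R−r)+L cos θ2 = 0.2000;  centre 2 = (-0.1000, 0.1732, -0.1039)
φ3=240.0°: virtual centre (-0.1280, -0.2216, 0.0311), radius l
|centre ₂|²−|centre ₁|² = 0.0053;  |centre ₃|²−|centre ₁|² = 0.0210
plane₁₂: -0.5621x+0.3464y+0.0177z = 0.0053
det = 0.4632;  x = -0.0208+0.2320z,  y = -0.0184+0.3254z
sphere 1 gives Az²+Bz+C=0 with A=1.1597, B=0.1199, C=-0.0758;  B²−4AC=0.3661;  roots -0.3126, 0.2092;  negative root z = -0.3126
x = -0.0933, y = -0.1201

(-0.0933, -0.1201, -0.3126)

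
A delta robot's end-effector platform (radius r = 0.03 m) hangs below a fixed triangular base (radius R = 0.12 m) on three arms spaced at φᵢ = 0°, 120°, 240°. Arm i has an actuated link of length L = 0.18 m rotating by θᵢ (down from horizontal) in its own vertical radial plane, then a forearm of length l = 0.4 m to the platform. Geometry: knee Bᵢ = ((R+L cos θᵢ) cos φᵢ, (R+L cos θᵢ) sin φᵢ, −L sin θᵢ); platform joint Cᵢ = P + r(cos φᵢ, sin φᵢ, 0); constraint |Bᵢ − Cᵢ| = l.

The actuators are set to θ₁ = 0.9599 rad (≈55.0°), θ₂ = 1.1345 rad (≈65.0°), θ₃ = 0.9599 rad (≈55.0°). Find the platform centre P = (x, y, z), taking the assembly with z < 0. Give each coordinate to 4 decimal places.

(0.0198, -0.0343, -0.5062)

φ1=0.0°: virtual centre (0.1932, 0.0000, -0.1474), radius l
φ2=120.0°: virtual centre (-0.0830, 0.1438, -0.1631), radius l
arm 3 at φ=240.0°: ρ3 = 0.1932;  centre 3 = (-0.0966, -0.1674, -0.1474)
eliminate P² terms by subtracting sphere 1 from 2 and 3
linear system: -0.5526x+0.2876y = -0.0049−-0.0314z; -0.5797x+-0.3347y = 0.0000−0.0000z
det = 0.3517;  x = 0.0047+-0.0299z,  y = -0.0081+0.0517z
quadratic in z: (1.0036)z²+(0.3053)z+(-0.1026)=0, √Δ=0.7108 → z ∈ {-0.5062, 0.2020}; z = -0.5062 (taking z<0)
x = 0.0198, y = -0.0343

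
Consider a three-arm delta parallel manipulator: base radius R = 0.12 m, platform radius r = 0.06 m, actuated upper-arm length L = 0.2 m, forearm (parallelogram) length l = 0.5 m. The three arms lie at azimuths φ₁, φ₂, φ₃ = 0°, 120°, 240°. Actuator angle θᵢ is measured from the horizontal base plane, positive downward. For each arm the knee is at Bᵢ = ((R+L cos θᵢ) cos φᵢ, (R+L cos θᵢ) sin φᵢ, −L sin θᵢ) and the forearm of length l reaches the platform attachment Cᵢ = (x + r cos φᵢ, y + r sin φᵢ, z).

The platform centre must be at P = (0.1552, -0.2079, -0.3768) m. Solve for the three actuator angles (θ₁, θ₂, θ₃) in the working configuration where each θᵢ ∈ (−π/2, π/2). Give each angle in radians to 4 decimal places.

arm 1 (φ=0.0°): x'=0.1552, y'=-0.2079
  A=-0.0952, B=-0.3768, C=(l²−L²−A²−y'²−z²)/(2L)=0.0393
  √(A²+B²)=0.3886;  θ1 = -1.8183+1.4694 ≈ -0.3489
φ2=120.0° → target in arm frame (-0.2576, -0.0305)
  A=0.3176, B=-0.3768, C=(l²−L²−A²−y'²−z²)/(2L)=-0.0845
  γ=atan2(-0.3768,0.3176)=-0.8704;  ψ=arccos(-0.1715)=1.7431;  θ2=γ+ψ≈0.8728
rotate P by −φ3: (0.1024, 0.2384, -0.3768)
  A cos θ + B sin θ = C:  -0.0424·cos θ + -0.3768·sin θ = 0.0235
  √(A²+B²)=0.3792;  θ3 = -1.6830+1.5087 ≈ -0.1742

θ₁ = -0.3489, θ₂ = 0.8728, θ₃ = -0.1742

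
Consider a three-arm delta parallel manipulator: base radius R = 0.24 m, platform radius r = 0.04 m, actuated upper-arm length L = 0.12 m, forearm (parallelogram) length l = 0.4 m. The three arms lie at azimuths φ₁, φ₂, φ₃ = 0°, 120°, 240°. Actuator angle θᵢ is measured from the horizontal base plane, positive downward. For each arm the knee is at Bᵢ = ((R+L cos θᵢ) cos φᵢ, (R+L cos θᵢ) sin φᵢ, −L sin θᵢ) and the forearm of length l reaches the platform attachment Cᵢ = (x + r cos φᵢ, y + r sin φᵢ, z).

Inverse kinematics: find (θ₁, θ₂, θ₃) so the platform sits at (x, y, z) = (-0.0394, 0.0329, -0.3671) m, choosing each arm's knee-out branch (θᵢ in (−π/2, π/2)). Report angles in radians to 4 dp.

φ1=0.0° → target in arm frame (-0.0394, 0.0329)
  A=0.2394, B=-0.3671, C=(l²−L²−A²−y'²−z²)/(2L)=-0.1982
  √(A²+B²)=0.4383;  θ1 = -0.9929+2.0400 ≈ 1.0470
rotate P by −φ2: (0.0482, 0.0177, -0.3671)
  e−x'=0.1518;  (l²−L²−(e−x')²−y'²−z²)/2L = -0.0522
  θ2 = atan2(B,A) + arccos(C/0.3973) = 0.5238
φ3=240.0° → target in arm frame (-0.0088, -0.0506)
  A cos θ + B sin θ = C:  0.2088·cos θ + -0.3671·sin θ = -0.1471
  √(A²+B²)=0.4223;  θ3 = -1.0537+1.9267 ≈ 0.8730

θ₁ = 1.0470, θ₂ = 0.5238, θ₃ = 0.8730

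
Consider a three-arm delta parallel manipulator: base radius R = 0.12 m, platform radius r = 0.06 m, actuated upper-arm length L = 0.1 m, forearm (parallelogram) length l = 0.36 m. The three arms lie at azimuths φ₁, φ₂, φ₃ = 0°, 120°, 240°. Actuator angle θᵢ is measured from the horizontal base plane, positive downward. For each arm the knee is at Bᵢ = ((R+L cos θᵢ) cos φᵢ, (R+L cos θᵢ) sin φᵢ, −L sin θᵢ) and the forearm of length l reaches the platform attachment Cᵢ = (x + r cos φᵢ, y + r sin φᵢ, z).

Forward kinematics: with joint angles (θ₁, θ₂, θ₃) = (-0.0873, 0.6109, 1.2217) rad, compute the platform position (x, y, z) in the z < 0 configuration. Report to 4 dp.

(0.1510, 0.0923, -0.3391)

arm 1 at φ=0.0°: e+L cos θ1 = 0.1596;  S1 = (0.1596, 0.0000, 0.0087)
φ2=120.0°: virtual centre (-0.0710, 0.1229, -0.0574), radius l
arm 3 at φ=240.0°: e+L cos θ3 = 0.0942;  S3 = (-0.0471, -0.0816, -0.0940)
|S₂|²−|S₁|² = -0.0021;  |S₃|²−|S₁|² = -0.0078
linear system: -0.4612x+0.2458y = -0.0021−-0.1322z; -0.4134x+-0.1632y = -0.0078−-0.2054z
det = 0.1769;  x = 0.0129+-0.4073z,  y = 0.0155+-0.2265z
sphere 1 gives Az²+Bz+C=0 with A=1.2172, B=0.0951, C=-0.1077;  B²−4AC=0.5337;  roots -0.3391, 0.2610;  negative root z = -0.3391
x = 0.1510, y = 0.0923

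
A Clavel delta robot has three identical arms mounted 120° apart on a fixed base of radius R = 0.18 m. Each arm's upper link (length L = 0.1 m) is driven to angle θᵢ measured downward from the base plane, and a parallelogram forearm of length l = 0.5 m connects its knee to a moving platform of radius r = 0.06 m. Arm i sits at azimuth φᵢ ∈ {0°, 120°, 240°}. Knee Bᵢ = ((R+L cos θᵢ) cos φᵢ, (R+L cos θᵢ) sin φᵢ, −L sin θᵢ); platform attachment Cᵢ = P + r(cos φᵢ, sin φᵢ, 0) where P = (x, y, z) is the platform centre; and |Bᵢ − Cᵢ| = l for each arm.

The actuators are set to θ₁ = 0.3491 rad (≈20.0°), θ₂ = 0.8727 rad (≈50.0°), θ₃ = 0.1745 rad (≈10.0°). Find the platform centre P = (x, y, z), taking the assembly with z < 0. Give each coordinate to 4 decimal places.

φ1=0.0°: virtual centre (0.2140, 0.0000, -0.0342), radius l
S2 = (0.1843·cos120.0°, 0.1843·sin120.0°, -0.0766) = (-0.0921, 0.1596, -0.0766)
S3 = (0.2185·cos240.0°, 0.2185·sin240.0°, -0.0174) = (-0.1092, -0.1892, -0.0174)
subtract pairs → two planes through P
linear system: -0.6122x+0.3192y = -0.0071−-0.0848z; -0.6464x+-0.3784y = 0.0011−0.0337z
Cramer: x(z) = 0.0054-0.0487z;  y(z) = -0.0120+0.1722z
quadratic in z: (1.0320)z²+(0.0846)z+(-0.2052)=0, √Δ=0.9242 → z ∈ {-0.4887, 0.4068}; z = -0.4887 (taking z<0)
x = 0.0292, y = -0.0962

(0.0292, -0.0962, -0.4887)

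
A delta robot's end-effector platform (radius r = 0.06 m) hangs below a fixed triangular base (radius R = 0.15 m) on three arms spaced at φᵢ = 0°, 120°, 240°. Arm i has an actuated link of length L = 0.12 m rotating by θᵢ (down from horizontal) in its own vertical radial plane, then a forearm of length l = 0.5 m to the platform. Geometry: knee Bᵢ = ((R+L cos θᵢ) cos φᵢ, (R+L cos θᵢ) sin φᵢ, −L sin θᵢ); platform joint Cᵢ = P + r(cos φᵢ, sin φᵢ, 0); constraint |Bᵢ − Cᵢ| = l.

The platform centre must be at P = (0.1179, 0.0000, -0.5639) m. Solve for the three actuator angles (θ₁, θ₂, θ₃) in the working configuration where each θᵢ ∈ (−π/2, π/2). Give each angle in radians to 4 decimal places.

θ₁ = 0.6113, θ₂ = 1.2223, θ₃ = 1.2223

arm 1 (φ=0.0°): x'=0.1179, y'=0.0000
  e−x'=-0.0279;  (l²−L²−(e−x')²−y'²−z²)/2L = -0.3465
  θ1 = atan2(B,A) + arccos(C/0.5646) = 0.6113
arm 2 (φ=120.0°): x'=-0.0589, y'=-0.1021
  A cos θ + B sin θ = C:  0.1489·cos θ + -0.5639·sin θ = -0.4791
  γ=atan2(-0.5639,0.1489)=-1.3126;  ψ=arccos(-0.8215)=2.5349;  θ2=γ+ψ≈1.2223
rotate P by −φ3: (-0.0590, 0.1021, -0.5639)
  A cos θ + B sin θ = C:  0.1490·cos θ + -0.5639·sin θ = -0.4791
  γ=atan2(-0.5639,0.1490)=-1.3126;  ψ=arccos(-0.8215)=2.5349;  θ3=γ+ψ≈1.2223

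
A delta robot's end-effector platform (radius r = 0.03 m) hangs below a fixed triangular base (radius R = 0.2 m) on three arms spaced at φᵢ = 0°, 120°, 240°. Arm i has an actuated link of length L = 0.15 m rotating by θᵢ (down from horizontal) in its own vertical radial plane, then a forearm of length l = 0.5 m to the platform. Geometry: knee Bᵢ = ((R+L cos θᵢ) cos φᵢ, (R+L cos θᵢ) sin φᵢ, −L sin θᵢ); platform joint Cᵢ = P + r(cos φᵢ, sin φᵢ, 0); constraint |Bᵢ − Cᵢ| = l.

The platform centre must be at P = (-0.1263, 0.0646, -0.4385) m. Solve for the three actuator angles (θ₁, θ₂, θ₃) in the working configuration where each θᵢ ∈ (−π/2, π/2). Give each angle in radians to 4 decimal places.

θ₁ = 0.9598, θ₂ = -0.0873, θ₃ = 0.4365

φ1=0.0° → target in arm frame (-0.1263, 0.0646)
  A cos θ + B sin θ = C:  0.2963·cos θ + -0.4385·sin θ = -0.1892
  γ=atan2(-0.4385,0.2963)=-0.9766;  ψ=arccos(-0.3574)=1.9363;  θ1=γ+ψ≈0.9598
arm 2 (φ=120.0°): x'=0.1191, y'=0.0771
  e−x'=0.0509;  (l²−L²−(e−x')²−y'²−z²)/2L = 0.0890
  θ2 = atan2(B,A) + arccos(C/0.4414) = -0.0873
rotate P by −φ3: (0.0072, -0.1417, -0.4385)
  e−x'=0.1628;  (l²−L²−(e−x')²−y'²−z²)/2L = -0.0379
  γ=atan2(-0.4385,0.1628)=-1.2153;  ψ=arccos(-0.0809)=1.6518;  θ3=γ+ψ≈0.4365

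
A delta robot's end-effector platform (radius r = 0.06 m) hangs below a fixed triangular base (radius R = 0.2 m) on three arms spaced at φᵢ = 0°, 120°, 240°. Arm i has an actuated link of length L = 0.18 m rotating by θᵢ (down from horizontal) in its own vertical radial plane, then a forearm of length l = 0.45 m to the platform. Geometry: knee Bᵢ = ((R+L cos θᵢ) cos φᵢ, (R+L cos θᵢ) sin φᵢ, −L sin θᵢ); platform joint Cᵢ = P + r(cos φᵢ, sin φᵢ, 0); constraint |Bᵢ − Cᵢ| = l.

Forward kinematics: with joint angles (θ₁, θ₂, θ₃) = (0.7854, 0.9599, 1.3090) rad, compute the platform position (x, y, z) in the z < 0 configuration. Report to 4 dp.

S1 = (0.2673·cos0.0°, 0.2673·sin0.0°, -0.1273) = (0.2673, 0.0000, -0.1273)
S2 = (0.2432·cos120.0°, 0.2432·sin120.0°, -0.1474) = (-0.1216, 0.2107, -0.1474)
φ3=240.0°: virtual centre (-0.0933, -0.1616, -0.1739), radius l
eliminate P² terms by subtracting sphere 1 from 2 and 3
linear system: -0.7778x+0.4213y = -0.0067−-0.0403z; -0.7211x+-0.3232y = -0.0226−-0.0932z
det = 0.5552;  x = 0.0211+-0.0942z,  y = 0.0229+-0.0781z
quadratic in z: (1.0150)z²+(0.2974)z+(-0.1252)=0, √Δ=0.7724 → z ∈ {-0.5270, 0.2340}; z = -0.5270 (taking z<0)
x = 0.0707, y = 0.0641

(0.0707, 0.0641, -0.5270)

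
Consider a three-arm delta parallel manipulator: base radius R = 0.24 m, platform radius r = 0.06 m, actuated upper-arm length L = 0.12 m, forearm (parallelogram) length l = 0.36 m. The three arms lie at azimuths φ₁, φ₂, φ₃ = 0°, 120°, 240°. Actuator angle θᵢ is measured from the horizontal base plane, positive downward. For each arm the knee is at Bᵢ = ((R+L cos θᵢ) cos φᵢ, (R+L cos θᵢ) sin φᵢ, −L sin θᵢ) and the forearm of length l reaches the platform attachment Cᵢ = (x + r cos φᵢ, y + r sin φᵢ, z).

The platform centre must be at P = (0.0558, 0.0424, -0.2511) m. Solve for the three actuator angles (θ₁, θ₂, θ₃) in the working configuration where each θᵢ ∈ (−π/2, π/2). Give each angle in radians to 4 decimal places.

θ₁ = -0.0869, θ₂ = 0.3488, θ₃ = 0.8726

arm 1 (φ=0.0°): x'=0.0558, y'=0.0424
  A=0.1242, B=-0.2511, C=(l²−L²−A²−y'²−z²)/(2L)=0.1455
  √(A²+B²)=0.2801;  θ1 = -1.1115+1.0246 ≈ -0.0869
rotate P by −φ2: (0.0088, -0.0695, -0.2511)
  e−x'=0.1712;  (l²−L²−(e−x')²−y'²−z²)/2L = 0.0751
  √(A²+B²)=0.3039;  θ2 = -0.9724+1.3213 ≈ 0.3488
rotate P by −φ3: (-0.0646, 0.0271, -0.2511)
  e−x'=0.2446;  (l²−L²−(e−x')²−y'²−z²)/2L = -0.0351
  √(A²+B²)=0.3506;  θ3 = -0.7985+1.6711 ≈ 0.8726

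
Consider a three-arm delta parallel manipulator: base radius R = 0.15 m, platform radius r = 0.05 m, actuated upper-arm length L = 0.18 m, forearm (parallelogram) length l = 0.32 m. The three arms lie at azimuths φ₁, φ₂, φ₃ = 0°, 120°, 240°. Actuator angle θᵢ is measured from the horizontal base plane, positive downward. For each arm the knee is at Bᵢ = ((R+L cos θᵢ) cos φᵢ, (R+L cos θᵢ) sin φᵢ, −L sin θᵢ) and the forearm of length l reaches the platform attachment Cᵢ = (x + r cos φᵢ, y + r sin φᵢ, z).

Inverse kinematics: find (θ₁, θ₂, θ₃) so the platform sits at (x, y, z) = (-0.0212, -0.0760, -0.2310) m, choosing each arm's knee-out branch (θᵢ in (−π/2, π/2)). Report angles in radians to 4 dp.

θ₁ = 0.5239, θ₂ = 0.6979, θ₃ = -0.0872

φ1=0.0° → target in arm frame (-0.0212, -0.0760)
  A=0.1212, B=-0.2310, C=(l²−L²−A²−y'²−z²)/(2L)=-0.0106
  √(A²+B²)=0.2609;  θ1 = -1.0876+1.6116 ≈ 0.5239
arm 2 (φ=120.0°): x'=-0.0552, y'=0.0564
  A cos θ + B sin θ = C:  0.1552·cos θ + -0.2310·sin θ = -0.0295
  θ2 = atan2(B,A) + arccos(C/0.2783) = 0.6979
rotate P by −φ3: (0.0764, 0.0196, -0.2310)
  e−x'=0.0236;  (l²−L²−(e−x')²−y'²−z²)/2L = 0.0436
  √(A²+B²)=0.2322;  θ3 = -1.4691+1.3819 ≈ -0.0872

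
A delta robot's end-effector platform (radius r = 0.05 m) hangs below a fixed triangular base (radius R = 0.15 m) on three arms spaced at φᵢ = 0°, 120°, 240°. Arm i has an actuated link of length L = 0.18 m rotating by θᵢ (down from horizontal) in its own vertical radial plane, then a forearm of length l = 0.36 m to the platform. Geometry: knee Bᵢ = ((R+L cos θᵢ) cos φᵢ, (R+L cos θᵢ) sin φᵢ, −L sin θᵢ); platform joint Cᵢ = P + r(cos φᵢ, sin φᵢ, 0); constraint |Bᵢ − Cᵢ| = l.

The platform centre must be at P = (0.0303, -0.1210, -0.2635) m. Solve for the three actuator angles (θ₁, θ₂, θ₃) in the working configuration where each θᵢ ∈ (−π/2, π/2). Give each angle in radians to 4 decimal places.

φ1=0.0° → target in arm frame (0.0303, -0.1210)
  A cos θ + B sin θ = C:  0.0697·cos θ + -0.2635·sin θ = 0.0230
  √(A²+B²)=0.2726;  θ1 = -1.3122+1.4864 ≈ 0.1742
φ2=120.0° → target in arm frame (-0.1199, 0.0343)
  A cos θ + B sin θ = C:  0.2199·cos θ + -0.2635·sin θ = -0.0605
  γ=atan2(-0.2635,0.2199)=-0.8753;  ψ=arccos(-0.1763)=1.7480;  θ2=γ+ψ≈0.8727
φ3=240.0° → target in arm frame (0.0896, 0.0867)
  A cos θ + B sin θ = C:  0.0104·cos θ + -0.2635·sin θ = 0.0559
  γ=atan2(-0.2635,0.0104)=-1.5315;  ψ=arccos(0.2121)=1.3571;  θ3=γ+ψ≈-0.1744

θ₁ = 0.1742, θ₂ = 0.8727, θ₃ = -0.1744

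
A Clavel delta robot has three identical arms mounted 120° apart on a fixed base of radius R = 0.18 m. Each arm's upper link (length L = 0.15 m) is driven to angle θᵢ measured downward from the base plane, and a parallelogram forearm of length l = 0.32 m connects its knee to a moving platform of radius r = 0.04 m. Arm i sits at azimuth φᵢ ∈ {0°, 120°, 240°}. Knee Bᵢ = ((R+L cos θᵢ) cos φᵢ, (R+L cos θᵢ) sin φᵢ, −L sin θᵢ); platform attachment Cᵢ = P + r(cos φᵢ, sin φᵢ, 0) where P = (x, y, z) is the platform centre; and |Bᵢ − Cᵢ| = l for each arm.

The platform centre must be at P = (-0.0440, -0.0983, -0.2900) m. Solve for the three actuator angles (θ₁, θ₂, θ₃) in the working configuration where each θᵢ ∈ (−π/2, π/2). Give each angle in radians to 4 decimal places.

θ₁ = 1.0469, θ₂ = 1.1343, θ₃ = 0.1746

rotate P by −φ1: (-0.0440, -0.0983, -0.2900)
  A cos θ + B sin θ = C:  0.1840·cos θ + -0.2900·sin θ = -0.1591
  θ1 = atan2(B,A) + arccos(C/0.3434) = 1.0469
φ2=120.0° → target in arm frame (-0.0631, 0.0873)
  A=0.2031, B=-0.2900, C=(l²−L²−A²−y'²−z²)/(2L)=-0.1769
  θ2 = atan2(B,A) + arccos(C/0.3541) = 1.1343
φ3=240.0° → target in arm frame (0.1071, 0.0110)
  e−x'=0.0329;  (l²−L²−(e−x')²−y'²−z²)/2L = -0.0180
  γ=atan2(-0.2900,0.0329)=-1.4579;  ψ=arccos(-0.0617)=1.6325;  θ3=γ+ψ≈0.1746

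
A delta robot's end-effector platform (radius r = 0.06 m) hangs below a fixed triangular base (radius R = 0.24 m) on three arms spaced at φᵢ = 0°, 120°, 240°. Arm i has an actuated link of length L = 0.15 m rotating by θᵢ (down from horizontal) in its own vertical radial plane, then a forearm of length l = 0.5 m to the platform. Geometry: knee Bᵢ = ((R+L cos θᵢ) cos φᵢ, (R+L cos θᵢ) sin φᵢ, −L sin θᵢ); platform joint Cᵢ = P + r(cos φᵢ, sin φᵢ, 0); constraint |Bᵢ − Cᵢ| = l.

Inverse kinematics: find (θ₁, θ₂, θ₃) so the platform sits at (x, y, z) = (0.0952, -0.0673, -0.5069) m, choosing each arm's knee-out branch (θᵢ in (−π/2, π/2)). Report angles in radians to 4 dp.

θ₁ = 0.4360, θ₂ = 1.2217, θ₃ = 0.7853

rotate P by −φ1: (0.0952, -0.0673, -0.5069)
  A cos θ + B sin θ = C:  0.0848·cos θ + -0.5069·sin θ = -0.1372
  θ1 = atan2(B,A) + arccos(C/0.5139) = 0.4360
φ2=120.0° → target in arm frame (-0.1059, -0.0488)
  e−x'=0.2859;  (l²−L²−(e−x')²−y'²−z²)/2L = -0.3785
  γ=atan2(-0.5069,0.2859)=-1.0573;  ψ=arccos(-0.6504)=2.2790;  θ2=γ+ψ≈1.2217
φ3=240.0° → target in arm frame (0.0107, 0.1161)
  A cos θ + B sin θ = C:  0.1693·cos θ + -0.5069·sin θ = -0.2386
  √(A²+B²)=0.5344;  θ3 = -1.2484+2.0337 ≈ 0.7853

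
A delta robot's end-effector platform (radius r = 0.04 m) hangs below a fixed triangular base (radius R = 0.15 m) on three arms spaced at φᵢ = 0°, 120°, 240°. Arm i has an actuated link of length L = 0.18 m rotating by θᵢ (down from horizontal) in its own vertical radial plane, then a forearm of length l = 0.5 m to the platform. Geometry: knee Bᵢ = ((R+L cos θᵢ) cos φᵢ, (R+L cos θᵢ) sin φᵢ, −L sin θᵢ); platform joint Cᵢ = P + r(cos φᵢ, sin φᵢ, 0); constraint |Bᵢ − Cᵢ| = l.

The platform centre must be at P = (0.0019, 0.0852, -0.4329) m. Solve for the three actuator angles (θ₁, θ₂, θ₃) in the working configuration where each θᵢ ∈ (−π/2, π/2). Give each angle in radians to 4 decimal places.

arm 1 (φ=0.0°): x'=0.0019, y'=0.0852
  A=0.1081, B=-0.4329, C=(l²−L²−A²−y'²−z²)/(2L)=0.0313
  γ=atan2(-0.4329,0.1081)=-1.3261;  ψ=arccos(0.0701)=1.5007;  θ1=γ+ψ≈0.1746
rotate P by −φ2: (0.0728, -0.0442, -0.4329)
  e−x'=0.0372;  (l²−L²−(e−x')²−y'²−z²)/2L = 0.0746
  γ=atan2(-0.4329,0.0372)=-1.4852;  ψ=arccos(0.1717)=1.3982;  θ2=γ+ψ≈-0.0869
φ3=240.0° → target in arm frame (-0.0747, -0.0410)
  A cos θ + B sin θ = C:  0.1847·cos θ + -0.4329·sin θ = -0.0156
  √(A²+B²)=0.4707;  θ3 = -1.1675+1.6039 ≈ 0.4364

θ₁ = 0.1746, θ₂ = -0.0869, θ₃ = 0.4364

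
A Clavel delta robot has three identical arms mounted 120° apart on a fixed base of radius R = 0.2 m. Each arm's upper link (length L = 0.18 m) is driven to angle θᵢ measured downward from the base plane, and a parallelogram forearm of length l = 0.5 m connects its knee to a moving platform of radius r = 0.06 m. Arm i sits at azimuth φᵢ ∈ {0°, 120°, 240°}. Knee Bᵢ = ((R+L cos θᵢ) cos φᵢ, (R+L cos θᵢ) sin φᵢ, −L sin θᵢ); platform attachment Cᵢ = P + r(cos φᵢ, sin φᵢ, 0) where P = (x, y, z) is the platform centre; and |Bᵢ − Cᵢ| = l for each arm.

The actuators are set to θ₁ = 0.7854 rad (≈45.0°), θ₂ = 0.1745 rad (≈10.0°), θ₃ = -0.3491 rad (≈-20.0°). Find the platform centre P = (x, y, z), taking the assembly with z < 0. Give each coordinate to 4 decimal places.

(-0.1489, -0.0668, -0.3963)

φ1=0.0°: virtual centre (0.2673, 0.0000, -0.1273), radius l
centre 2 = (0.3173·cos120.0°, 0.3173·sin120.0°, -0.0313) = (-0.1586, 0.2748, -0.0313)
centre 3 = (0.3091·cos240.0°, 0.3091·sin240.0°, 0.0616) = (-0.1546, -0.2677, 0.0616)
eliminate P² terms by subtracting sphere 1 from 2 and 3
plane₁₂: -0.8518x+0.5495y+0.1921z = 0.0140
det = 0.9197;  x = -0.0152+0.3375z,  y = 0.0020+0.1736z
sphere 1 gives Az²+Bz+C=0 with A=1.1440, B=0.0646, C=-0.1540;  B²−4AC=0.7090;  roots -0.3963, 0.3398;  negative root z = -0.3963
x = -0.1489, y = -0.0668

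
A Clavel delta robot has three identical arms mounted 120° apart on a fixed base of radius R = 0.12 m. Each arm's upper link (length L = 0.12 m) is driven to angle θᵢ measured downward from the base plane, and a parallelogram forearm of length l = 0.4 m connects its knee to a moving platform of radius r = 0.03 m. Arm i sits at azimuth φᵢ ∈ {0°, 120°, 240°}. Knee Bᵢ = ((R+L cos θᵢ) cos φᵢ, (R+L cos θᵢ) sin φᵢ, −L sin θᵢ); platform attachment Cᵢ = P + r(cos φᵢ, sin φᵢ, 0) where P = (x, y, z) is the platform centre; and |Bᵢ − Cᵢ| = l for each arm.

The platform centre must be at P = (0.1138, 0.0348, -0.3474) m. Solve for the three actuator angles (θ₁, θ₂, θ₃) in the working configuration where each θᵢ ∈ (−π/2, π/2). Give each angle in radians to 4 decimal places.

arm 1 (φ=0.0°): x'=0.1138, y'=0.0348
  e−x'=-0.0238;  (l²−L²−(e−x')²−y'²−z²)/2L = 0.0964
  θ1 = atan2(B,A) + arccos(C/0.3482) = -0.3489
rotate P by −φ2: (-0.0268, -0.1160, -0.3474)
  A=0.1168, B=-0.3474, C=(l²−L²−A²−y'²−z²)/(2L)=-0.0090
  θ2 = atan2(B,A) + arccos(C/0.3665) = 0.3489
arm 3 (φ=240.0°): x'=-0.0870, y'=0.0812
  A=0.1770, B=-0.3474, C=(l²−L²−A²−y'²−z²)/(2L)=-0.0542
  θ3 = atan2(B,A) + arccos(C/0.3899) = 0.6108

θ₁ = -0.3489, θ₂ = 0.3489, θ₃ = 0.6108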